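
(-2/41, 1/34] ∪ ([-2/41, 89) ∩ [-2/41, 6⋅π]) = [-2/41, 6⋅π]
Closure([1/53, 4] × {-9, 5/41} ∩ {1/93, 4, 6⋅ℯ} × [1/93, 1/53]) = ∅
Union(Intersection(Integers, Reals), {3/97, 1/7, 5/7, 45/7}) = Union({3/97, 1/7, 5/7, 45/7}, Integers)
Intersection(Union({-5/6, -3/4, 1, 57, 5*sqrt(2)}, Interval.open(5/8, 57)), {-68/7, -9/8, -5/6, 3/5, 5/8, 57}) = {-5/6, 57}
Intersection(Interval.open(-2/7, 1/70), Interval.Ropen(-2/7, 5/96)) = Interval.open(-2/7, 1/70)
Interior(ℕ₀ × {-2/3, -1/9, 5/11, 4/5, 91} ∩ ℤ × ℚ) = ∅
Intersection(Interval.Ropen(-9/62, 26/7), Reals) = Interval.Ropen(-9/62, 26/7)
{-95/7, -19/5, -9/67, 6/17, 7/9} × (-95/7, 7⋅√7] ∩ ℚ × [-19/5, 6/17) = {-95/7, -19/5, -9/67, 6/17, 7/9} × [-19/5, 6/17)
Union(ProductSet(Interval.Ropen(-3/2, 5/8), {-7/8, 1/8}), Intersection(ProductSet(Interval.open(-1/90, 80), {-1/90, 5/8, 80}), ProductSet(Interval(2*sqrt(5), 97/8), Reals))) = Union(ProductSet(Interval.Ropen(-3/2, 5/8), {-7/8, 1/8}), ProductSet(Interval(2*sqrt(5), 97/8), {-1/90, 5/8, 80}))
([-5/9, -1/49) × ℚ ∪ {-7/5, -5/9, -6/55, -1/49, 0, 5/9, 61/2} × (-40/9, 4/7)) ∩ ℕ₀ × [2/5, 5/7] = {0} × [2/5, 4/7)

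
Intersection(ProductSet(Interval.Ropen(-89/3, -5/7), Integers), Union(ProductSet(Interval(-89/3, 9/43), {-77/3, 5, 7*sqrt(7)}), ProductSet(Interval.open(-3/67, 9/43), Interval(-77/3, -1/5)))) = ProductSet(Interval.Ropen(-89/3, -5/7), {5})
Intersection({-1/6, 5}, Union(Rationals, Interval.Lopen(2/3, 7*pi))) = {-1/6, 5}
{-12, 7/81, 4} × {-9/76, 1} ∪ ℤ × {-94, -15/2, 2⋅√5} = ({-12, 7/81, 4} × {-9/76, 1}) ∪ (ℤ × {-94, -15/2, 2⋅√5})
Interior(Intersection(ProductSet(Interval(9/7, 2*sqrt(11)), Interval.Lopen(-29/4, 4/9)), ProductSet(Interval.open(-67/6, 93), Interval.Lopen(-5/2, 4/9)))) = ProductSet(Interval.open(9/7, 2*sqrt(11)), Interval.open(-5/2, 4/9))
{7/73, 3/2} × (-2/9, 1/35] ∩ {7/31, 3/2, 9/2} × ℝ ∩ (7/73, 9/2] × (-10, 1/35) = {3/2} × (-2/9, 1/35)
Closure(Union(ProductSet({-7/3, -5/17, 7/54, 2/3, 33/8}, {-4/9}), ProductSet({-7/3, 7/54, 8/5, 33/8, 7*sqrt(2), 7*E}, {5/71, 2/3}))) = Union(ProductSet({-7/3, -5/17, 7/54, 2/3, 33/8}, {-4/9}), ProductSet({-7/3, 7/54, 8/5, 33/8, 7*sqrt(2), 7*E}, {5/71, 2/3}))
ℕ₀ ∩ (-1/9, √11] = {0, 1, 2, 3}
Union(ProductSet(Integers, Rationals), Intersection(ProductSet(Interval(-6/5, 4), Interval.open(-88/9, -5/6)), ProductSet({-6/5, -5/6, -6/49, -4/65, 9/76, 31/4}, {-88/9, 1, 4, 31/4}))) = ProductSet(Integers, Rationals)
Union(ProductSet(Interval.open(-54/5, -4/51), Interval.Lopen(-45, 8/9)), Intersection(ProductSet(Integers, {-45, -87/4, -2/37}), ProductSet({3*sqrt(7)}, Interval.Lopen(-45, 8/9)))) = ProductSet(Interval.open(-54/5, -4/51), Interval.Lopen(-45, 8/9))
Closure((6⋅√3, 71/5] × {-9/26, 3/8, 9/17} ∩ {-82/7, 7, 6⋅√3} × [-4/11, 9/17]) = ∅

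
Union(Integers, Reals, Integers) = Reals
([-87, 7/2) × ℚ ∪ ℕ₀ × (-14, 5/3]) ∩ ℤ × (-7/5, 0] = (ℕ₀ × (-7/5, 0]) ∪ ({-87, -86, …, 3} × (ℚ ∩ (-7/5, 0]))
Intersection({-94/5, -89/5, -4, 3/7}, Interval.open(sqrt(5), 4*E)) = EmptySet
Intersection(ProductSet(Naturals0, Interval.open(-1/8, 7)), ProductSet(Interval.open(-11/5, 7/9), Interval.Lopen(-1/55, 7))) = ProductSet(Range(0, 1, 1), Interval.open(-1/55, 7))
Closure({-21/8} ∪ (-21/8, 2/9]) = [-21/8, 2/9]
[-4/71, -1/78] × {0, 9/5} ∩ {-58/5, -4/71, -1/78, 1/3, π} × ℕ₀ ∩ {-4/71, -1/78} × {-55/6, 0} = {-4/71, -1/78} × {0}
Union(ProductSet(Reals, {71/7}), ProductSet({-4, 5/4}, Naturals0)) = Union(ProductSet({-4, 5/4}, Naturals0), ProductSet(Reals, {71/7}))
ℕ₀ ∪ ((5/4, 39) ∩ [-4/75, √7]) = ℕ₀ ∪ (5/4, √7]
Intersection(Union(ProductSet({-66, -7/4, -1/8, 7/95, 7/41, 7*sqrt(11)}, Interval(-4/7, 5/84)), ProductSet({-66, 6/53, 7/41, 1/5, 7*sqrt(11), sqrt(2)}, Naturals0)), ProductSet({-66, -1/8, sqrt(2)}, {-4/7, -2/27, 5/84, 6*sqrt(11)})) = ProductSet({-66, -1/8}, {-4/7, -2/27, 5/84})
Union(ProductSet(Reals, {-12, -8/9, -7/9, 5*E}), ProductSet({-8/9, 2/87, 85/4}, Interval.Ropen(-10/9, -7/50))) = Union(ProductSet({-8/9, 2/87, 85/4}, Interval.Ropen(-10/9, -7/50)), ProductSet(Reals, {-12, -8/9, -7/9, 5*E}))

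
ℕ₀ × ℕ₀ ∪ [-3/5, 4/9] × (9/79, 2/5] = (ℕ₀ × ℕ₀) ∪ ([-3/5, 4/9] × (9/79, 2/5])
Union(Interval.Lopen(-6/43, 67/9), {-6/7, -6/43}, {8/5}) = Union({-6/7}, Interval(-6/43, 67/9))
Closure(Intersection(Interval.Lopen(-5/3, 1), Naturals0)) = Range(0, 2, 1)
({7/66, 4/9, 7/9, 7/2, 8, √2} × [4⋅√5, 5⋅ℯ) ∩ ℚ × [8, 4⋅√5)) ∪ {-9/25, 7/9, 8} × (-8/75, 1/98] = {-9/25, 7/9, 8} × (-8/75, 1/98]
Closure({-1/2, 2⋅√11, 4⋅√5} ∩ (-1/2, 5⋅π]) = {2⋅√11, 4⋅√5}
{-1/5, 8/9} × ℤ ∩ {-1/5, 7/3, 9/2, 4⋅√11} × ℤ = {-1/5} × ℤ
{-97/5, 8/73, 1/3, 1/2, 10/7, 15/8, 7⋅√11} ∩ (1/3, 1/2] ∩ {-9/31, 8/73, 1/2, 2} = {1/2}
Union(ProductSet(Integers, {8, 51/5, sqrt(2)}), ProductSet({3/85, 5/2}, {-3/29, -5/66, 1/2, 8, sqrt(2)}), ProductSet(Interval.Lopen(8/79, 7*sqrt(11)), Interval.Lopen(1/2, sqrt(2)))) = Union(ProductSet({3/85, 5/2}, {-3/29, -5/66, 1/2, 8, sqrt(2)}), ProductSet(Integers, {8, 51/5, sqrt(2)}), ProductSet(Interval.Lopen(8/79, 7*sqrt(11)), Interval.Lopen(1/2, sqrt(2))))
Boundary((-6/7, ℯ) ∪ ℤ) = {-6/7, ℯ} ∪ (ℤ \ (-6/7, ℯ))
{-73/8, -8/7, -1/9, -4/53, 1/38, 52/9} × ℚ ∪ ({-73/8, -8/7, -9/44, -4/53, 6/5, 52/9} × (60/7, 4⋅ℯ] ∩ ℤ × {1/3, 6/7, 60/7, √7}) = {-73/8, -8/7, -1/9, -4/53, 1/38, 52/9} × ℚ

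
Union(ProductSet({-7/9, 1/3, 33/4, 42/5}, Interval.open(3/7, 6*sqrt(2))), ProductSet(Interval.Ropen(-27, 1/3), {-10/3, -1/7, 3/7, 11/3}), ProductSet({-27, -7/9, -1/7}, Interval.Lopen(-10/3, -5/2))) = Union(ProductSet({-27, -7/9, -1/7}, Interval.Lopen(-10/3, -5/2)), ProductSet({-7/9, 1/3, 33/4, 42/5}, Interval.open(3/7, 6*sqrt(2))), ProductSet(Interval.Ropen(-27, 1/3), {-10/3, -1/7, 3/7, 11/3}))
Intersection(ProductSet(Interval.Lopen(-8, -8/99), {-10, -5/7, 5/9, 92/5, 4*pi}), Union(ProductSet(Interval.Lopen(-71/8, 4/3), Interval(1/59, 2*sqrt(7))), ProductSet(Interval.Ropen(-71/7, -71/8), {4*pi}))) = ProductSet(Interval.Lopen(-8, -8/99), {5/9})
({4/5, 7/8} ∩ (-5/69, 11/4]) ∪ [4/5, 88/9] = [4/5, 88/9]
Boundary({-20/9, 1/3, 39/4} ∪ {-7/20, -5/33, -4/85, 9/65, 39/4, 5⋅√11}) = {-20/9, -7/20, -5/33, -4/85, 9/65, 1/3, 39/4, 5⋅√11}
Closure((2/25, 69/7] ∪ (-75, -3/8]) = [-75, -3/8] ∪ [2/25, 69/7]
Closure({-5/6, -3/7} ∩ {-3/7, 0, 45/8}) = {-3/7}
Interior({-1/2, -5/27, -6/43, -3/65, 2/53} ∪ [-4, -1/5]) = (-4, -1/5)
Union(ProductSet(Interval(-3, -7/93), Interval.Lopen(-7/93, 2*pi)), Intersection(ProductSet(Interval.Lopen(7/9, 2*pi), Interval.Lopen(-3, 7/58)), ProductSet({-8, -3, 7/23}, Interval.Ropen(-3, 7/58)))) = ProductSet(Interval(-3, -7/93), Interval.Lopen(-7/93, 2*pi))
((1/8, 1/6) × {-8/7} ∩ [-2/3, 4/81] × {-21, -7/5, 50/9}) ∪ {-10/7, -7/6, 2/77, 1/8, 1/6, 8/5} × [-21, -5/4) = {-10/7, -7/6, 2/77, 1/8, 1/6, 8/5} × [-21, -5/4)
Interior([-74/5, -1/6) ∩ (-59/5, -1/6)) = (-59/5, -1/6)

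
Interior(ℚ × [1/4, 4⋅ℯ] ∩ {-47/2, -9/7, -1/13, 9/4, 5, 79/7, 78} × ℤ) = ∅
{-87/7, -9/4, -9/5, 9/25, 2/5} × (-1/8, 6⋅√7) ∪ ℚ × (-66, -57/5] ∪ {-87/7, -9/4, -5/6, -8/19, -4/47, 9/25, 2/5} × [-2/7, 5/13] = (ℚ × (-66, -57/5]) ∪ ({-87/7, -9/4, -5/6, -8/19, -4/47, 9/25, 2/5} × [-2/7, 5/13]) ∪ ({-87/7, -9/4, -9/5, 9/25, 2/5} × (-1/8, 6⋅√7))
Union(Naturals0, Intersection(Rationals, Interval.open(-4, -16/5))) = Union(Intersection(Interval.open(-4, -16/5), Rationals), Naturals0)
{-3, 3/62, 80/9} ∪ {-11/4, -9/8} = {-3, -11/4, -9/8, 3/62, 80/9}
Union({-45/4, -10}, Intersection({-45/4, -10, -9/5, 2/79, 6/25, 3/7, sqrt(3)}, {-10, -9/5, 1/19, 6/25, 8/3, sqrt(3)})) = {-45/4, -10, -9/5, 6/25, sqrt(3)}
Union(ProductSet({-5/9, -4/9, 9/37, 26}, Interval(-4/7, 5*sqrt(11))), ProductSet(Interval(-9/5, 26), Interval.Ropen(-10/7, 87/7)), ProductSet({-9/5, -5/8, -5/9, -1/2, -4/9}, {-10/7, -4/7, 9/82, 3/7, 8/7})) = Union(ProductSet({-5/9, -4/9, 9/37, 26}, Interval(-4/7, 5*sqrt(11))), ProductSet(Interval(-9/5, 26), Interval.Ropen(-10/7, 87/7)))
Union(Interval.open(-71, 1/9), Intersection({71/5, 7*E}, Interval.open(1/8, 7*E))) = Union({71/5}, Interval.open(-71, 1/9))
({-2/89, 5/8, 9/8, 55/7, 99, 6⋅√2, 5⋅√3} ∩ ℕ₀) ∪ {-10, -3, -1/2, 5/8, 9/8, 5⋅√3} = {-10, -3, -1/2, 5/8, 9/8, 99, 5⋅√3}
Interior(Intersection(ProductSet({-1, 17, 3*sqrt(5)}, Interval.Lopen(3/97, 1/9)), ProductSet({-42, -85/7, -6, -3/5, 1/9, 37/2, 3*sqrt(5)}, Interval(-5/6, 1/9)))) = EmptySet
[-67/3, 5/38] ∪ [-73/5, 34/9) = [-67/3, 34/9)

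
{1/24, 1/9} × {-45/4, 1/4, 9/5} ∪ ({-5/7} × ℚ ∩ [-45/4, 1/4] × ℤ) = ({-5/7} × ℤ) ∪ ({1/24, 1/9} × {-45/4, 1/4, 9/5})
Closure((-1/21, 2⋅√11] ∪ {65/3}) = [-1/21, 2⋅√11] ∪ {65/3}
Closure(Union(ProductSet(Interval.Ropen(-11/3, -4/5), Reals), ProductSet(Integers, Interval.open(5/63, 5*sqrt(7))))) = Union(ProductSet(Complement(Integers, Interval.open(-11/3, -4/5)), Interval(5/63, 5*sqrt(7))), ProductSet(Integers, Interval.open(5/63, 5*sqrt(7))), ProductSet(Interval(-11/3, -4/5), Reals))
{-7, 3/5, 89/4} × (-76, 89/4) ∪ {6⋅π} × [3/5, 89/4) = ({6⋅π} × [3/5, 89/4)) ∪ ({-7, 3/5, 89/4} × (-76, 89/4))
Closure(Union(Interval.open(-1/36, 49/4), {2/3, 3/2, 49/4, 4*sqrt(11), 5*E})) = Union({4*sqrt(11), 5*E}, Interval(-1/36, 49/4))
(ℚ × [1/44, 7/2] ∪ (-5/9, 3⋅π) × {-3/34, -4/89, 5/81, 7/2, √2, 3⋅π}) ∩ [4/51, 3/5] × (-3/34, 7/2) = ([4/51, 3/5] × {-4/89, 5/81, √2}) ∪ ((ℚ ∩ [4/51, 3/5]) × [1/44, 7/2))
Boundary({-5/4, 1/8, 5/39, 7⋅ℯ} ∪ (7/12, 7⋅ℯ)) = {-5/4, 1/8, 5/39, 7/12, 7⋅ℯ}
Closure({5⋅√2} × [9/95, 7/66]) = {5⋅√2} × [9/95, 7/66]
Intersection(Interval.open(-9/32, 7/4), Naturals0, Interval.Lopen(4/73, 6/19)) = EmptySet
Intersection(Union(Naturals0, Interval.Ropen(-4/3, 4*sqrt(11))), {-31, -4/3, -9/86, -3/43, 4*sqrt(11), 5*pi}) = {-4/3, -9/86, -3/43}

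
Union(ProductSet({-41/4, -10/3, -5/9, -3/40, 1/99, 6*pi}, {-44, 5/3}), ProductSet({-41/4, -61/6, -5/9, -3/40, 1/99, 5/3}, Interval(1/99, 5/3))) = Union(ProductSet({-41/4, -61/6, -5/9, -3/40, 1/99, 5/3}, Interval(1/99, 5/3)), ProductSet({-41/4, -10/3, -5/9, -3/40, 1/99, 6*pi}, {-44, 5/3}))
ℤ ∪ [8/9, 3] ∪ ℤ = ℤ ∪ [8/9, 3]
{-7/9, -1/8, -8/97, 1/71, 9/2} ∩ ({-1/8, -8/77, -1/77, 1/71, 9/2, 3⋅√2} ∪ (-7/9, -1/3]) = {-1/8, 1/71, 9/2}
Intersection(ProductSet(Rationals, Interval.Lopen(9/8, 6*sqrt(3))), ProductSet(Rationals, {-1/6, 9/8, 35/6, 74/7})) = ProductSet(Rationals, {35/6})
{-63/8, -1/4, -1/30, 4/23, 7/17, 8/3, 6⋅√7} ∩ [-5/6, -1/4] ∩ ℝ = {-1/4}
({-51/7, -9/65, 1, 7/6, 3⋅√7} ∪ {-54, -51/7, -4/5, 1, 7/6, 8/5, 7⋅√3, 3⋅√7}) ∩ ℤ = {-54, 1}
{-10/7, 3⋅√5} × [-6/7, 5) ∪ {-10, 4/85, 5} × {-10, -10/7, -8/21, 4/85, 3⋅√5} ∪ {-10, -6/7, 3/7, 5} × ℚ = ({-10, -6/7, 3/7, 5} × ℚ) ∪ ({-10/7, 3⋅√5} × [-6/7, 5)) ∪ ({-10, 4/85, 5} × {-10, -10/7, -8/21, 4/85, 3⋅√5})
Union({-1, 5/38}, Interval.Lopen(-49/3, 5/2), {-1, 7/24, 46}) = Union({46}, Interval.Lopen(-49/3, 5/2))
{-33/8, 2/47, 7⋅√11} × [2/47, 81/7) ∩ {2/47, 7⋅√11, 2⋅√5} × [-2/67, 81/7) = {2/47, 7⋅√11} × [2/47, 81/7)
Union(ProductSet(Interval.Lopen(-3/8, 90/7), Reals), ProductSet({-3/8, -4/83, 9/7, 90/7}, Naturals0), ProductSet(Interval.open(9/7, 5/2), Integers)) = Union(ProductSet({-3/8, -4/83, 9/7, 90/7}, Naturals0), ProductSet(Interval.Lopen(-3/8, 90/7), Reals))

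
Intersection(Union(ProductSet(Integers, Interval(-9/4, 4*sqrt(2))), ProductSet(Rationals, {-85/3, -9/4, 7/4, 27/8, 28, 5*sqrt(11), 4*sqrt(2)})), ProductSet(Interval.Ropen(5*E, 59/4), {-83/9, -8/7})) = ProductSet(Range(14, 15, 1), {-8/7})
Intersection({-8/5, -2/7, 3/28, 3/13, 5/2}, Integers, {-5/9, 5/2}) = EmptySet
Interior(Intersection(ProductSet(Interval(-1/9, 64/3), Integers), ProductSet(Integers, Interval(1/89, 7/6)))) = EmptySet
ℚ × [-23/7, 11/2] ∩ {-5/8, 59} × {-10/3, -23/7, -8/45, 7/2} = {-5/8, 59} × {-23/7, -8/45, 7/2}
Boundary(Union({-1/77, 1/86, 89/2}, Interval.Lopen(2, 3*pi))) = {-1/77, 1/86, 2, 89/2, 3*pi}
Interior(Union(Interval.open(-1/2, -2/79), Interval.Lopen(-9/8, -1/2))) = Interval.open(-9/8, -2/79)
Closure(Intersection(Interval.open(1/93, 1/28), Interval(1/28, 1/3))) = EmptySet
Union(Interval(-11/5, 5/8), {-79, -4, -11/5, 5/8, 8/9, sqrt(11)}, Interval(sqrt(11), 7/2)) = Union({-79, -4, 8/9}, Interval(-11/5, 5/8), Interval(sqrt(11), 7/2))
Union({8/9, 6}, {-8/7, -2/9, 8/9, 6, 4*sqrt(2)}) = {-8/7, -2/9, 8/9, 6, 4*sqrt(2)}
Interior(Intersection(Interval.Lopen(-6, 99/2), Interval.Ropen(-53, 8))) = Interval.open(-6, 8)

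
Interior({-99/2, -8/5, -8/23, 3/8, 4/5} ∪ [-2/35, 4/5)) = (-2/35, 4/5)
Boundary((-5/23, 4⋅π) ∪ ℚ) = (-∞, -5/23] ∪ [4⋅π, ∞)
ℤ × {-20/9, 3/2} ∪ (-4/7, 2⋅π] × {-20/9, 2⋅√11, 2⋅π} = (ℤ × {-20/9, 3/2}) ∪ ((-4/7, 2⋅π] × {-20/9, 2⋅√11, 2⋅π})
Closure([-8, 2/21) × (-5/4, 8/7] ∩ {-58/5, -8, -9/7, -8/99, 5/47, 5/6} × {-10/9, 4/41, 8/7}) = {-8, -9/7, -8/99} × {-10/9, 4/41, 8/7}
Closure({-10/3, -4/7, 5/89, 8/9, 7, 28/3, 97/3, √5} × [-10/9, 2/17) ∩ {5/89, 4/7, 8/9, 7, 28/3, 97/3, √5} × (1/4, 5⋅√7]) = ∅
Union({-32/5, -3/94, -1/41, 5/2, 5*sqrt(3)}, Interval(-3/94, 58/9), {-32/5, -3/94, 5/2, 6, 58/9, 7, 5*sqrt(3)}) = Union({-32/5, 7, 5*sqrt(3)}, Interval(-3/94, 58/9))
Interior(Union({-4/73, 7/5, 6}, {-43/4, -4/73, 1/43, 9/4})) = EmptySet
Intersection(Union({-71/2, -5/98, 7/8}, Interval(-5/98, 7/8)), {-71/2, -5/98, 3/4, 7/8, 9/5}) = {-71/2, -5/98, 3/4, 7/8}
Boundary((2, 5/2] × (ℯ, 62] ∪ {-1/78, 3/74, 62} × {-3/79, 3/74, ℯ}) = ({2, 5/2} × [ℯ, 62]) ∪ ({-1/78, 3/74, 62} × {-3/79, 3/74, ℯ}) ∪ ([2, 5/2] × {62, ℯ})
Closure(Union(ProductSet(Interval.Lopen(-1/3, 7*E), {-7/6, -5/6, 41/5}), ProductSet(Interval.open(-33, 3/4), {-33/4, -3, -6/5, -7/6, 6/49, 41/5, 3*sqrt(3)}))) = Union(ProductSet(Interval(-33, 3/4), {-33/4, -3, -6/5, -7/6, 6/49, 41/5, 3*sqrt(3)}), ProductSet(Interval(-1/3, 7*E), {-7/6, -5/6, 41/5}))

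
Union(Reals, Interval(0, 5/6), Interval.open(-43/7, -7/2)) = Interval(-oo, oo)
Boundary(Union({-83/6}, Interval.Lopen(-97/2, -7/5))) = {-97/2, -7/5}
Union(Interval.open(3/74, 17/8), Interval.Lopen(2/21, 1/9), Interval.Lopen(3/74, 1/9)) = Interval.open(3/74, 17/8)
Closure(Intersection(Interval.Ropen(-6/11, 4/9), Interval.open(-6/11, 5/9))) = Interval(-6/11, 4/9)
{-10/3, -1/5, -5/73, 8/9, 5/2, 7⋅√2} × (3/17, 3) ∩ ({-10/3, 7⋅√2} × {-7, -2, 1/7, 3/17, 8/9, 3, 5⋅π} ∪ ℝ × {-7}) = {-10/3, 7⋅√2} × {8/9}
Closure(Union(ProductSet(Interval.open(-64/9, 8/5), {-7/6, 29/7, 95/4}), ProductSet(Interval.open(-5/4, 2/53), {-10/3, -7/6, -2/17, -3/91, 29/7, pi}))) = Union(ProductSet(Interval(-64/9, 8/5), {-7/6, 29/7, 95/4}), ProductSet(Interval(-5/4, 2/53), {-10/3, -7/6, -2/17, -3/91, 29/7, pi}))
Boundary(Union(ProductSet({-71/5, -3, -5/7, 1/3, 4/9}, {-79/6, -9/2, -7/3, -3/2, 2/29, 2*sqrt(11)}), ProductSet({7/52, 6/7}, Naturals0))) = Union(ProductSet({7/52, 6/7}, Naturals0), ProductSet({-71/5, -3, -5/7, 1/3, 4/9}, {-79/6, -9/2, -7/3, -3/2, 2/29, 2*sqrt(11)}))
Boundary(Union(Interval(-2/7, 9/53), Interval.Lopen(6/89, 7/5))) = {-2/7, 7/5}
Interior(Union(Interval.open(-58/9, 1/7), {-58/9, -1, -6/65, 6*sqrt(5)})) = Interval.open(-58/9, 1/7)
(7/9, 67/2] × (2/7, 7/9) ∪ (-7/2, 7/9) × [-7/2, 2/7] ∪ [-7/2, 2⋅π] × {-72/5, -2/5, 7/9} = ((-7/2, 7/9) × [-7/2, 2/7]) ∪ ((7/9, 67/2] × (2/7, 7/9)) ∪ ([-7/2, 2⋅π] × {-72/5, -2/5, 7/9})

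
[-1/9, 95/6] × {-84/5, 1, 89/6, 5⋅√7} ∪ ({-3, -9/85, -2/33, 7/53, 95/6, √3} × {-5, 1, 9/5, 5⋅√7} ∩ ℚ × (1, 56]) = ({-3, -9/85, -2/33, 7/53, 95/6} × {9/5, 5⋅√7}) ∪ ([-1/9, 95/6] × {-84/5, 1, 89/6, 5⋅√7})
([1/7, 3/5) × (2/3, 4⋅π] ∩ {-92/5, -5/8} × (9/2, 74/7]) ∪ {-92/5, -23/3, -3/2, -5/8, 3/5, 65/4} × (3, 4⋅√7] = {-92/5, -23/3, -3/2, -5/8, 3/5, 65/4} × (3, 4⋅√7]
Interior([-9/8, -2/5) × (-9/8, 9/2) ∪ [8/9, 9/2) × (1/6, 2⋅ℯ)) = ((-9/8, -2/5) × (-9/8, 9/2)) ∪ ((8/9, 9/2) × (1/6, 2⋅ℯ))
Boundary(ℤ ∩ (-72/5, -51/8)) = {-14, -13, …, -7}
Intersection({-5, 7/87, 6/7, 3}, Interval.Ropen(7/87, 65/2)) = {7/87, 6/7, 3}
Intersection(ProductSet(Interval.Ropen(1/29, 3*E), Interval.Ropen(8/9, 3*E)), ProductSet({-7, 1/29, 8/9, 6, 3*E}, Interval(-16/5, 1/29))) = EmptySet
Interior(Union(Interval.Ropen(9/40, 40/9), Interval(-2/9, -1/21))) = Union(Interval.open(-2/9, -1/21), Interval.open(9/40, 40/9))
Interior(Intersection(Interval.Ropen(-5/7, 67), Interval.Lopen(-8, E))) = Interval.open(-5/7, E)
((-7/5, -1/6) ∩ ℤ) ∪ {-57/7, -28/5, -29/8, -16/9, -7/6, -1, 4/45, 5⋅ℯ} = {-57/7, -28/5, -29/8, -16/9, -7/6, 4/45, 5⋅ℯ} ∪ {-1}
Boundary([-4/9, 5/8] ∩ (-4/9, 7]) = {-4/9, 5/8}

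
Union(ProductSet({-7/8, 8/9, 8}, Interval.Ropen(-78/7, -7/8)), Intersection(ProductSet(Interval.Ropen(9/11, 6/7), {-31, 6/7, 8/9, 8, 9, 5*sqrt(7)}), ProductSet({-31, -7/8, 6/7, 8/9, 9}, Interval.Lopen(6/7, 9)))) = ProductSet({-7/8, 8/9, 8}, Interval.Ropen(-78/7, -7/8))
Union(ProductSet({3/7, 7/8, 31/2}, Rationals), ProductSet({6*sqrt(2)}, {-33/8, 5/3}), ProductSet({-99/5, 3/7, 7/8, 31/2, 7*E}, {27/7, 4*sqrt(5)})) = Union(ProductSet({6*sqrt(2)}, {-33/8, 5/3}), ProductSet({3/7, 7/8, 31/2}, Rationals), ProductSet({-99/5, 3/7, 7/8, 31/2, 7*E}, {27/7, 4*sqrt(5)}))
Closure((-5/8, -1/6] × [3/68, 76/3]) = [-5/8, -1/6] × [3/68, 76/3]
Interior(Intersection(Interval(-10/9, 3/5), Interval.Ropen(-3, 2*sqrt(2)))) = Interval.open(-10/9, 3/5)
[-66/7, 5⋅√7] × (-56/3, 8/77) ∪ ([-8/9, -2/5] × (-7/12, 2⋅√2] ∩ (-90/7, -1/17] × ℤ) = ([-8/9, -2/5] × {0, 1, 2}) ∪ ([-66/7, 5⋅√7] × (-56/3, 8/77))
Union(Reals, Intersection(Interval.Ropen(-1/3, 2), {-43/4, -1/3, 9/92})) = Reals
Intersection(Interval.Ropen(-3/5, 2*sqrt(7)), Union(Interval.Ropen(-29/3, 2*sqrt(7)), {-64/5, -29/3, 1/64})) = Interval.Ropen(-3/5, 2*sqrt(7))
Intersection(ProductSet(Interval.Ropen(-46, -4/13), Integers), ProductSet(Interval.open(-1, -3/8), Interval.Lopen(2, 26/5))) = ProductSet(Interval.open(-1, -3/8), Range(3, 6, 1))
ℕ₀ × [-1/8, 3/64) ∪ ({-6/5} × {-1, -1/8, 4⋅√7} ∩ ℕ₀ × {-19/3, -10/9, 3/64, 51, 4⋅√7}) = ℕ₀ × [-1/8, 3/64)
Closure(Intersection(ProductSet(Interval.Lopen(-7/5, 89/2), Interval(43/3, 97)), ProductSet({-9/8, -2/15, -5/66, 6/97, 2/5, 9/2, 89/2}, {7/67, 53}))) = ProductSet({-9/8, -2/15, -5/66, 6/97, 2/5, 9/2, 89/2}, {53})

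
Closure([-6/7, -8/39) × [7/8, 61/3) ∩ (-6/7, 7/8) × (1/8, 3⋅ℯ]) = [-6/7, -8/39] × [7/8, 3⋅ℯ]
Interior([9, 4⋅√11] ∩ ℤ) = ∅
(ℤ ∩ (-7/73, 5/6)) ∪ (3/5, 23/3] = {0} ∪ (3/5, 23/3]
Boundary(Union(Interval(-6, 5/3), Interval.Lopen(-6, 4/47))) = {-6, 5/3}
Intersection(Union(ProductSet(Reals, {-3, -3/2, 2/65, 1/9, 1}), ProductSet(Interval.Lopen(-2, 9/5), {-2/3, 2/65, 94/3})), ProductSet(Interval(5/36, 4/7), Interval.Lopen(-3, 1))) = ProductSet(Interval(5/36, 4/7), {-3/2, -2/3, 2/65, 1/9, 1})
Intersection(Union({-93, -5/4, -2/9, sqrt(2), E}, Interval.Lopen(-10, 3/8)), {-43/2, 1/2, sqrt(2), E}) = {sqrt(2), E}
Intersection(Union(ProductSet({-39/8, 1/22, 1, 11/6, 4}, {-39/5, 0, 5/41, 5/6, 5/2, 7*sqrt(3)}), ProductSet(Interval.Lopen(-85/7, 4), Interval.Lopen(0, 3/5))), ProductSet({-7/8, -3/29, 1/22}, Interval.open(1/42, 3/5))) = ProductSet({-7/8, -3/29, 1/22}, Interval.open(1/42, 3/5))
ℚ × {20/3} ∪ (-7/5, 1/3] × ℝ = (ℚ × {20/3}) ∪ ((-7/5, 1/3] × ℝ)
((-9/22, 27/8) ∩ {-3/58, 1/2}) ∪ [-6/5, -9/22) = [-6/5, -9/22) ∪ {-3/58, 1/2}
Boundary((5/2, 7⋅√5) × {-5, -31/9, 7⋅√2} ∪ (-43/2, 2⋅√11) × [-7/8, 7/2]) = ({-43/2, 2⋅√11} × [-7/8, 7/2]) ∪ ([-43/2, 2⋅√11] × {-7/8, 7/2}) ∪ ([5/2, 7⋅√5] × {-5, -31/9, 7⋅√2})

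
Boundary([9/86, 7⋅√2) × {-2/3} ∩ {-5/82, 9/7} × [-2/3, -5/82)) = {9/7} × {-2/3}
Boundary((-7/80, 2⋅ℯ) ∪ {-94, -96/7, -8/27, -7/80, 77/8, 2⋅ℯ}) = {-94, -96/7, -8/27, -7/80, 77/8, 2⋅ℯ}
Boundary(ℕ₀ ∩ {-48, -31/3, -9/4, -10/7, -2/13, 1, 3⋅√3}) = {1}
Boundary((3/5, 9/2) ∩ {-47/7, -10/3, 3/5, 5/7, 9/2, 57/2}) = {5/7}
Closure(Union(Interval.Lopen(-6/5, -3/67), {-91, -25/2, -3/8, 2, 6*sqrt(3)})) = Union({-91, -25/2, 2, 6*sqrt(3)}, Interval(-6/5, -3/67))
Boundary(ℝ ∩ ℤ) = ℤ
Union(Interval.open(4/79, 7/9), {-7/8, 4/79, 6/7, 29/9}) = Union({-7/8, 6/7, 29/9}, Interval.Ropen(4/79, 7/9))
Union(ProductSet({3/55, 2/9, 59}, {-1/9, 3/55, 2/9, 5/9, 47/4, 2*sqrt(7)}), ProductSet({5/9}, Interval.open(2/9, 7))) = Union(ProductSet({5/9}, Interval.open(2/9, 7)), ProductSet({3/55, 2/9, 59}, {-1/9, 3/55, 2/9, 5/9, 47/4, 2*sqrt(7)}))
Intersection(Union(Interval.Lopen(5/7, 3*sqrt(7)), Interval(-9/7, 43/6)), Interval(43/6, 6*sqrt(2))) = Interval(43/6, 3*sqrt(7))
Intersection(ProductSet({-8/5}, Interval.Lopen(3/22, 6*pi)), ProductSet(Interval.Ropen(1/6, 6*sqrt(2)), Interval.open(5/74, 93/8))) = EmptySet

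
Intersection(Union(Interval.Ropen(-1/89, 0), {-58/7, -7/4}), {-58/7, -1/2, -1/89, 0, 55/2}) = {-58/7, -1/89}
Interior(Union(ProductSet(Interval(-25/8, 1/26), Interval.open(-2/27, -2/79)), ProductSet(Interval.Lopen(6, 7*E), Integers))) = ProductSet(Interval.open(-25/8, 1/26), Union(Complement(Interval.open(-2/27, -2/79), Integers), Interval.open(-2/27, -2/79)))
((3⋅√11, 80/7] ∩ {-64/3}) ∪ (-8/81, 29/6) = (-8/81, 29/6)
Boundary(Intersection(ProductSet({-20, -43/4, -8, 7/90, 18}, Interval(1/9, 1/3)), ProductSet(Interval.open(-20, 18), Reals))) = ProductSet({-43/4, -8, 7/90}, Interval(1/9, 1/3))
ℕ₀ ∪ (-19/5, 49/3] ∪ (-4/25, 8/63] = (-19/5, 49/3] ∪ ℕ₀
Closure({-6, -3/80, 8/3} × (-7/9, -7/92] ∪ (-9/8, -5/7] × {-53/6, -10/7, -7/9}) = ({-6, -3/80, 8/3} × [-7/9, -7/92]) ∪ ([-9/8, -5/7] × {-53/6, -10/7, -7/9})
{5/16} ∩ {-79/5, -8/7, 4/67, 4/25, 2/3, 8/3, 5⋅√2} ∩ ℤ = ∅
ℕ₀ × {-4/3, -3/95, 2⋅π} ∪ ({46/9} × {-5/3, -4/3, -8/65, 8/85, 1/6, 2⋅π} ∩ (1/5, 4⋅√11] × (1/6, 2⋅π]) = ({46/9} × {2⋅π}) ∪ (ℕ₀ × {-4/3, -3/95, 2⋅π})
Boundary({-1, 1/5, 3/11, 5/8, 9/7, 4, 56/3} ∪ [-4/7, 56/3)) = {-1, -4/7, 56/3}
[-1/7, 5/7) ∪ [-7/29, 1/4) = [-7/29, 5/7)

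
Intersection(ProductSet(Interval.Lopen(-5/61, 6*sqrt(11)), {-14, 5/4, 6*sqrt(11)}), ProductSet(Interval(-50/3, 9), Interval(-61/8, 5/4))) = ProductSet(Interval.Lopen(-5/61, 9), {5/4})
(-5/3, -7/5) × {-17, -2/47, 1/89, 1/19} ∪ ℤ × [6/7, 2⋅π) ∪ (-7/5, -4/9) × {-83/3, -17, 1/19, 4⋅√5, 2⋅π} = (ℤ × [6/7, 2⋅π)) ∪ ((-5/3, -7/5) × {-17, -2/47, 1/89, 1/19}) ∪ ((-7/5, -4/9) × {-83/3, -17, 1/19, 4⋅√5, 2⋅π})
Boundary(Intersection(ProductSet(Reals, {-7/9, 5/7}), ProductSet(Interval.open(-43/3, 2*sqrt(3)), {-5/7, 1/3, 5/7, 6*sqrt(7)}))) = ProductSet(Interval(-43/3, 2*sqrt(3)), {5/7})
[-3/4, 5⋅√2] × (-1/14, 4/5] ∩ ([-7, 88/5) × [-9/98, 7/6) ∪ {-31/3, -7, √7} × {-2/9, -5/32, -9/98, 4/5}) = [-3/4, 5⋅√2] × (-1/14, 4/5]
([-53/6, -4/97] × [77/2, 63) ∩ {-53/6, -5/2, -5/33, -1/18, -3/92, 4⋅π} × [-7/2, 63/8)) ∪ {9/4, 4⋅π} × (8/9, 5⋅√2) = {9/4, 4⋅π} × (8/9, 5⋅√2)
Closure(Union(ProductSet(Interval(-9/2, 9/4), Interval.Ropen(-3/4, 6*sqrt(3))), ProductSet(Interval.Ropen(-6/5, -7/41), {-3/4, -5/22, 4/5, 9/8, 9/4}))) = ProductSet(Interval(-9/2, 9/4), Interval(-3/4, 6*sqrt(3)))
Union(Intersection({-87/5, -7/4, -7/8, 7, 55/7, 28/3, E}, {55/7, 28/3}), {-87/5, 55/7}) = {-87/5, 55/7, 28/3}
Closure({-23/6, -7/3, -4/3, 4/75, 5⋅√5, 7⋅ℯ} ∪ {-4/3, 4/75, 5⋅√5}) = {-23/6, -7/3, -4/3, 4/75, 5⋅√5, 7⋅ℯ}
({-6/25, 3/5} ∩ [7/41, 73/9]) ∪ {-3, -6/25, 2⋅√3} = {-3, -6/25, 3/5, 2⋅√3}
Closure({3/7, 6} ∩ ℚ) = {3/7, 6}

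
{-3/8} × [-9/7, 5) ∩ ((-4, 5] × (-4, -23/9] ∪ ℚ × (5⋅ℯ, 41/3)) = ∅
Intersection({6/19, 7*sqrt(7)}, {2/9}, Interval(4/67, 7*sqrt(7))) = EmptySet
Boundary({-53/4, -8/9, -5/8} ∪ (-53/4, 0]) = {-53/4, 0}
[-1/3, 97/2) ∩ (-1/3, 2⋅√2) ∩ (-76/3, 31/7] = (-1/3, 2⋅√2)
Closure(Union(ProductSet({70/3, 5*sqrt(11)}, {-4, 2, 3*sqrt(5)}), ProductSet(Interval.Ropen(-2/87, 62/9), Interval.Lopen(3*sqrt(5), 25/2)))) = Union(ProductSet({-2/87, 62/9}, Interval(3*sqrt(5), 25/2)), ProductSet({70/3, 5*sqrt(11)}, {-4, 2, 3*sqrt(5)}), ProductSet(Interval(-2/87, 62/9), {25/2, 3*sqrt(5)}), ProductSet(Interval.Ropen(-2/87, 62/9), Interval.Lopen(3*sqrt(5), 25/2)))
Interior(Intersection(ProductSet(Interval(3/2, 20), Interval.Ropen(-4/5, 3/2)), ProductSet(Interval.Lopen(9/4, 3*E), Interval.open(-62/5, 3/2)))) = ProductSet(Interval.open(9/4, 3*E), Interval.open(-4/5, 3/2))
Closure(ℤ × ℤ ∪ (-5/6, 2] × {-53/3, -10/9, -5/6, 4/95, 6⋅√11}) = (ℤ × ℤ) ∪ ([-5/6, 2] × {-53/3, -10/9, -5/6, 4/95, 6⋅√11})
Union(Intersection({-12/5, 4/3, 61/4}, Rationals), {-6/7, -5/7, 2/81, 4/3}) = {-12/5, -6/7, -5/7, 2/81, 4/3, 61/4}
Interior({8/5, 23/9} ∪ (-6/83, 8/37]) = (-6/83, 8/37)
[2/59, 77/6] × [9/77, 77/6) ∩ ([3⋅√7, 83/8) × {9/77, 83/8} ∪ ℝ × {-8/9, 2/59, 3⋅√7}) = ([2/59, 77/6] × {3⋅√7}) ∪ ([3⋅√7, 83/8) × {9/77, 83/8})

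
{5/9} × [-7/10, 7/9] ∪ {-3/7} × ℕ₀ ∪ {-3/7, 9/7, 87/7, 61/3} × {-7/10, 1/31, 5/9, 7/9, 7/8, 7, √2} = ({-3/7} × ℕ₀) ∪ ({5/9} × [-7/10, 7/9]) ∪ ({-3/7, 9/7, 87/7, 61/3} × {-7/10, 1/31, 5/9, 7/9, 7/8, 7, √2})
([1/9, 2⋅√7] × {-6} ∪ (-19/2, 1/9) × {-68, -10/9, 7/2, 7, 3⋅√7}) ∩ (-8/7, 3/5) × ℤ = ([1/9, 3/5) × {-6}) ∪ ((-8/7, 1/9) × {-68, 7})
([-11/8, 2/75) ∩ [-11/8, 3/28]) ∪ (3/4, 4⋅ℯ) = [-11/8, 2/75) ∪ (3/4, 4⋅ℯ)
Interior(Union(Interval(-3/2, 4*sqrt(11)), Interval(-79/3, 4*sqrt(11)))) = Interval.open(-79/3, 4*sqrt(11))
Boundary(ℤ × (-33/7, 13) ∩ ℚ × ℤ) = ℤ × {-4, -3, …, 12}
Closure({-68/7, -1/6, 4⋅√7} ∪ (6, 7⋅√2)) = {-68/7, -1/6, 4⋅√7} ∪ [6, 7⋅√2]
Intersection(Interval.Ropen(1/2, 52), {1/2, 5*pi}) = {1/2, 5*pi}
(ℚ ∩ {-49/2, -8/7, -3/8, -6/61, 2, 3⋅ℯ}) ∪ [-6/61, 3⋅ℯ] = {-49/2, -8/7, -3/8} ∪ [-6/61, 3⋅ℯ]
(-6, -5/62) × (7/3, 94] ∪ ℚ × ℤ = (ℚ × ℤ) ∪ ((-6, -5/62) × (7/3, 94])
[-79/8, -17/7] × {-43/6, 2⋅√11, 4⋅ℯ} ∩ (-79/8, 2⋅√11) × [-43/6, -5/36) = (-79/8, -17/7] × {-43/6}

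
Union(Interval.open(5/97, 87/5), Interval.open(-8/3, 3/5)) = Interval.open(-8/3, 87/5)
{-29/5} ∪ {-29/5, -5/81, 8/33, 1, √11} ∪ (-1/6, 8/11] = {-29/5, 1, √11} ∪ (-1/6, 8/11]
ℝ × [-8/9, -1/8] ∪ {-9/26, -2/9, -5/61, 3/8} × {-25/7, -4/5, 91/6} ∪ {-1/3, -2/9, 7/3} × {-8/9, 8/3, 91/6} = (ℝ × [-8/9, -1/8]) ∪ ({-1/3, -2/9, 7/3} × {-8/9, 8/3, 91/6}) ∪ ({-9/26, -2/9, -5/61, 3/8} × {-25/7, -4/5, 91/6})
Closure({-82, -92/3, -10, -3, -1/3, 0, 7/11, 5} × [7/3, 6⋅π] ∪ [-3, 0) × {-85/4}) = ([-3, 0] × {-85/4}) ∪ ({-82, -92/3, -10, -3, -1/3, 0, 7/11, 5} × [7/3, 6⋅π])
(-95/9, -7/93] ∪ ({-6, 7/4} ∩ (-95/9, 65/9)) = (-95/9, -7/93] ∪ {7/4}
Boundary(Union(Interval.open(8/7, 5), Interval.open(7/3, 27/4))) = {8/7, 27/4}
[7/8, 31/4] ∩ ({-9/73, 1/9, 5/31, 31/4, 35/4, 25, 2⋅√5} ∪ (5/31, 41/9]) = [7/8, 41/9] ∪ {31/4}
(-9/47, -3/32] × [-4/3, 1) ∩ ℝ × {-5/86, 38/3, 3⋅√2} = (-9/47, -3/32] × {-5/86}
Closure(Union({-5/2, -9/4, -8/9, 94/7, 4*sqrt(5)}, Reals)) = Reals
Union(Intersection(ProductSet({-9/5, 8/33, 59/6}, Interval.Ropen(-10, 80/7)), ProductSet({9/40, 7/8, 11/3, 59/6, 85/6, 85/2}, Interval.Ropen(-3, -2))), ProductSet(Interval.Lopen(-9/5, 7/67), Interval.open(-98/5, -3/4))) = Union(ProductSet({59/6}, Interval.Ropen(-3, -2)), ProductSet(Interval.Lopen(-9/5, 7/67), Interval.open(-98/5, -3/4)))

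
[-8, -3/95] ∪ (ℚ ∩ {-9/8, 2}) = [-8, -3/95] ∪ {2}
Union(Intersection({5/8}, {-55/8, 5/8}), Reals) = Reals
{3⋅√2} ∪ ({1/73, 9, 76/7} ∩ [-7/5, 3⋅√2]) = {1/73, 3⋅√2}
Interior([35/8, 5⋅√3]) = (35/8, 5⋅√3)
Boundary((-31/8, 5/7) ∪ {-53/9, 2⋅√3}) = {-53/9, -31/8, 5/7, 2⋅√3}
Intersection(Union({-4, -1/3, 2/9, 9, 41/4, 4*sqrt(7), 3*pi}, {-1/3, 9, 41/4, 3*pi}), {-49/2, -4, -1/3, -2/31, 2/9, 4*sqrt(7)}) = {-4, -1/3, 2/9, 4*sqrt(7)}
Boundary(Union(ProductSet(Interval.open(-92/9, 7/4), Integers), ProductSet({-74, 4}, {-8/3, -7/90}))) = Union(ProductSet({-74, 4}, {-8/3, -7/90}), ProductSet(Interval(-92/9, 7/4), Integers))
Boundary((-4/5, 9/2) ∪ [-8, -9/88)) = {-8, 9/2}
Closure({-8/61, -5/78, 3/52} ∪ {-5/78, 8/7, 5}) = {-8/61, -5/78, 3/52, 8/7, 5}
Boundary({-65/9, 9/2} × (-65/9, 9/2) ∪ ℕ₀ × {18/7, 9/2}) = (ℕ₀ × {18/7, 9/2}) ∪ ({-65/9, 9/2} × [-65/9, 9/2])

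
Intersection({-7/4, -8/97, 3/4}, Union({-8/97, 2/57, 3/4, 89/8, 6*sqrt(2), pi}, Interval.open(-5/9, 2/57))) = {-8/97, 3/4}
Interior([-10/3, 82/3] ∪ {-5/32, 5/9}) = (-10/3, 82/3)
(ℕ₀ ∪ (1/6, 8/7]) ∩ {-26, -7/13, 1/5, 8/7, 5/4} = {1/5, 8/7}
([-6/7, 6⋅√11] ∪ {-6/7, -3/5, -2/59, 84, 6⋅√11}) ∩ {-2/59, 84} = {-2/59, 84}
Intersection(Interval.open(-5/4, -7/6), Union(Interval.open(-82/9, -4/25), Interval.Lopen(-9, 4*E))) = Interval.open(-5/4, -7/6)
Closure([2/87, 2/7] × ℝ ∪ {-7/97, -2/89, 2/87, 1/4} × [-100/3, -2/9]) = ([2/87, 2/7] × ℝ) ∪ ({-7/97, -2/89, 2/87, 1/4} × [-100/3, -2/9])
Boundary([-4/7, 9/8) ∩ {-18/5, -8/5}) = ∅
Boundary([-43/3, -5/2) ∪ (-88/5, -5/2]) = {-88/5, -5/2}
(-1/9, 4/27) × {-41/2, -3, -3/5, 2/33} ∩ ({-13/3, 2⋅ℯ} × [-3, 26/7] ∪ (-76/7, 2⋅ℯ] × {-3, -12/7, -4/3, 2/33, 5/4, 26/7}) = (-1/9, 4/27) × {-3, 2/33}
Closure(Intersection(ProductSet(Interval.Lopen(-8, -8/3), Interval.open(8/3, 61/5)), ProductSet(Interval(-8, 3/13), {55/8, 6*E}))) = ProductSet(Interval(-8, -8/3), {55/8})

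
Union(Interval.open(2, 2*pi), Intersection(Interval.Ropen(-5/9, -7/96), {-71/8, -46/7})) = Interval.open(2, 2*pi)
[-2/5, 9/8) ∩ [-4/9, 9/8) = [-2/5, 9/8)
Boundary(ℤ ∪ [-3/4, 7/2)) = {-3/4, 7/2} ∪ (ℤ \ (-3/4, 7/2))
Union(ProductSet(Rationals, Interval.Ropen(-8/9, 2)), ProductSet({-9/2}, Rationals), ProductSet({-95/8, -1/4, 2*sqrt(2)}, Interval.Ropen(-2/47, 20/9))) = Union(ProductSet({-9/2}, Rationals), ProductSet({-95/8, -1/4, 2*sqrt(2)}, Interval.Ropen(-2/47, 20/9)), ProductSet(Rationals, Interval.Ropen(-8/9, 2)))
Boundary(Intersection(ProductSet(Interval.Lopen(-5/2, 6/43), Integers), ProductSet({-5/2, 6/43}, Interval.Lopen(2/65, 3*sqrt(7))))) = ProductSet({6/43}, Range(1, 8, 1))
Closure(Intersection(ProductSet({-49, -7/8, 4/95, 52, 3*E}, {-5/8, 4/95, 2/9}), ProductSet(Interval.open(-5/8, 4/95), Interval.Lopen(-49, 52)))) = EmptySet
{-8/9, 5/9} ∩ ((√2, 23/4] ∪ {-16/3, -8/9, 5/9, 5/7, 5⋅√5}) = {-8/9, 5/9}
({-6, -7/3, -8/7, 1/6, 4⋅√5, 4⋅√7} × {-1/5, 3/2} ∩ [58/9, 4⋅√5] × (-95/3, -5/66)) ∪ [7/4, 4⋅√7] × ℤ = ({4⋅√5} × {-1/5}) ∪ ([7/4, 4⋅√7] × ℤ)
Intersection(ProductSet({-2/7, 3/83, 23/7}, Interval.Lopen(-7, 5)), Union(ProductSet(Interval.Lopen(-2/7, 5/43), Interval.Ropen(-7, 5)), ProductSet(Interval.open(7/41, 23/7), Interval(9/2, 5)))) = ProductSet({3/83}, Interval.open(-7, 5))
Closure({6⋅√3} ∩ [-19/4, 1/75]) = ∅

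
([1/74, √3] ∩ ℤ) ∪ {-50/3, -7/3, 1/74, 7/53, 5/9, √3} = {-50/3, -7/3, 1/74, 7/53, 5/9, √3} ∪ {1}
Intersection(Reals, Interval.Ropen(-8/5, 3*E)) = Interval.Ropen(-8/5, 3*E)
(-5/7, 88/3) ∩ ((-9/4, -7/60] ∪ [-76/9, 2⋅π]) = (-5/7, 2⋅π]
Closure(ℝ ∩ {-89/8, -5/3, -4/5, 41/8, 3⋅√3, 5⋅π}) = {-89/8, -5/3, -4/5, 41/8, 3⋅√3, 5⋅π}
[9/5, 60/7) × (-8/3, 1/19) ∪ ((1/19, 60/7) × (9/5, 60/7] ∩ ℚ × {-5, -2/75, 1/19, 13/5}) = ((ℚ ∩ (1/19, 60/7)) × {13/5}) ∪ ([9/5, 60/7) × (-8/3, 1/19))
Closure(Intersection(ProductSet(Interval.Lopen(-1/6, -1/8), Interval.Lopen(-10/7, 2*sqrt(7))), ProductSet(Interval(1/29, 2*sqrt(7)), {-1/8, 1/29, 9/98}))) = EmptySet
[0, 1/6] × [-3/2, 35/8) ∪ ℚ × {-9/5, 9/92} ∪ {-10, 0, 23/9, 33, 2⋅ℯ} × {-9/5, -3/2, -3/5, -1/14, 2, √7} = (ℚ × {-9/5, 9/92}) ∪ ([0, 1/6] × [-3/2, 35/8)) ∪ ({-10, 0, 23/9, 33, 2⋅ℯ} × {-9/5, -3/2, -3/5, -1/14, 2, √7})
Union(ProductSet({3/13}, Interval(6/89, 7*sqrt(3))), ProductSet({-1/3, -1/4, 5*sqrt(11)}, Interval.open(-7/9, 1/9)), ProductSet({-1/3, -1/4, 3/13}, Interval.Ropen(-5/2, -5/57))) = Union(ProductSet({3/13}, Interval(6/89, 7*sqrt(3))), ProductSet({-1/3, -1/4, 3/13}, Interval.Ropen(-5/2, -5/57)), ProductSet({-1/3, -1/4, 5*sqrt(11)}, Interval.open(-7/9, 1/9)))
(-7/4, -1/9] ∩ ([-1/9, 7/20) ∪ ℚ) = ℚ ∩ (-7/4, -1/9]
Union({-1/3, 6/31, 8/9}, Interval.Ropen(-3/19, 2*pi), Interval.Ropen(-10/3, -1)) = Union({-1/3}, Interval.Ropen(-10/3, -1), Interval.Ropen(-3/19, 2*pi))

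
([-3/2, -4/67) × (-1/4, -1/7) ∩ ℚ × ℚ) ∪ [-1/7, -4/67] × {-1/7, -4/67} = ([-1/7, -4/67] × {-1/7, -4/67}) ∪ ((ℚ ∩ [-3/2, -4/67)) × (ℚ ∩ (-1/4, -1/7)))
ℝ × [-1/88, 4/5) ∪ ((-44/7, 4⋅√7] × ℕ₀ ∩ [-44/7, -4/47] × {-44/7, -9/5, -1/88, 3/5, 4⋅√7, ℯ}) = ℝ × [-1/88, 4/5)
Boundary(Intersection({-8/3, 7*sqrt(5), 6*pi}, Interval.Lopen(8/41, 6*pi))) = {7*sqrt(5), 6*pi}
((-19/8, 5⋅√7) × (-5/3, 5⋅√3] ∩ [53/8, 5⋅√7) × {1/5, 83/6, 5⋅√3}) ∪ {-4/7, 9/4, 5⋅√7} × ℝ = ({-4/7, 9/4, 5⋅√7} × ℝ) ∪ ([53/8, 5⋅√7) × {1/5, 5⋅√3})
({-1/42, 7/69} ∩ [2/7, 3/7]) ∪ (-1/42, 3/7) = (-1/42, 3/7)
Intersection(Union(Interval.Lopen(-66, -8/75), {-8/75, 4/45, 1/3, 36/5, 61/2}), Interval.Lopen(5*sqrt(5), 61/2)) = {61/2}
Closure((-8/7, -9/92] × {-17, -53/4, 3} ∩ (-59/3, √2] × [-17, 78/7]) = [-8/7, -9/92] × {-17, -53/4, 3}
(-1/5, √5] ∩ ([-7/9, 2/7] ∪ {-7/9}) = (-1/5, 2/7]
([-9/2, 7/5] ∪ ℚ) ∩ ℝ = ℚ ∪ [-9/2, 7/5]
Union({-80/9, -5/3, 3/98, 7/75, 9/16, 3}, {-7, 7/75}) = {-80/9, -7, -5/3, 3/98, 7/75, 9/16, 3}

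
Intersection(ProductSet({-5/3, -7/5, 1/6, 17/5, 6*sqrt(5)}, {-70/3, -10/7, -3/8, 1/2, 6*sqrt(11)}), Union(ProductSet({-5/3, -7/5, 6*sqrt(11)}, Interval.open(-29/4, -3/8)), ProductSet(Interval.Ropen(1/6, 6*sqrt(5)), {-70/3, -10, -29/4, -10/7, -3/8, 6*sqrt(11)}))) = Union(ProductSet({-5/3, -7/5}, {-10/7}), ProductSet({1/6, 17/5}, {-70/3, -10/7, -3/8, 6*sqrt(11)}))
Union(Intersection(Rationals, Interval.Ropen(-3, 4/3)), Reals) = Union(Intersection(Interval.Ropen(-3, 4/3), Rationals), Reals)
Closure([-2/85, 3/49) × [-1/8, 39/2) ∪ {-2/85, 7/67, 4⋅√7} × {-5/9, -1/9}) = ({-2/85, 3/49} × [-1/8, 39/2]) ∪ ([-2/85, 3/49] × {-1/8, 39/2}) ∪ ([-2/85, 3/49) × [-1/8, 39/2)) ∪ ({-2/85, 7/67, 4⋅√7} × {-5/9, -1/9})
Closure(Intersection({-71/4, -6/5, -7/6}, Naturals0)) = EmptySet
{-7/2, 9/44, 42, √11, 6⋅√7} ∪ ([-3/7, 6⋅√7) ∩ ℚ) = {-7/2, 42, √11, 6⋅√7} ∪ (ℚ ∩ [-3/7, 6⋅√7))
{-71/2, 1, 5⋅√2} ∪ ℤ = ℤ ∪ {-71/2, 5⋅√2}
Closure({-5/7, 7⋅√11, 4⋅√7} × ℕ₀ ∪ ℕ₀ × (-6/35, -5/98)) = (ℕ₀ × [-6/35, -5/98]) ∪ ({-5/7, 7⋅√11, 4⋅√7} × ℕ₀)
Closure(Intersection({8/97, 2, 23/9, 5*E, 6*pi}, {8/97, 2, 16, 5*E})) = {8/97, 2, 5*E}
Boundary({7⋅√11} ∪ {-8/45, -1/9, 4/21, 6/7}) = {-8/45, -1/9, 4/21, 6/7, 7⋅√11}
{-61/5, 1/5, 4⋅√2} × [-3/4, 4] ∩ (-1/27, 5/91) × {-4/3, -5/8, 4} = ∅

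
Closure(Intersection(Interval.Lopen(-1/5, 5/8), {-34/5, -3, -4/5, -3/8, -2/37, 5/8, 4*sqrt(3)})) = {-2/37, 5/8}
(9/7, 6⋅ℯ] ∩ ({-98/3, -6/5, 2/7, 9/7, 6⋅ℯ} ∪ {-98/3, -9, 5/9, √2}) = {√2, 6⋅ℯ}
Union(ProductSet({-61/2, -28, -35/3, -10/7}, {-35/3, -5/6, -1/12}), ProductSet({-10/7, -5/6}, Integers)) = Union(ProductSet({-10/7, -5/6}, Integers), ProductSet({-61/2, -28, -35/3, -10/7}, {-35/3, -5/6, -1/12}))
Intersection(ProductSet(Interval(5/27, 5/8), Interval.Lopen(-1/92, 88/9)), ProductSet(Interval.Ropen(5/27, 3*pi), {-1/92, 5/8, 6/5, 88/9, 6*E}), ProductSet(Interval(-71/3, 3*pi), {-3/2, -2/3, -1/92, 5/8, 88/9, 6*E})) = ProductSet(Interval(5/27, 5/8), {5/8, 88/9})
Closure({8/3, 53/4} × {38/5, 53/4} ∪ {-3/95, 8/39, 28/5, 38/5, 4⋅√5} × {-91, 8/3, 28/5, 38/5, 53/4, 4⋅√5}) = ({8/3, 53/4} × {38/5, 53/4}) ∪ ({-3/95, 8/39, 28/5, 38/5, 4⋅√5} × {-91, 8/3, 28/5, 38/5, 53/4, 4⋅√5})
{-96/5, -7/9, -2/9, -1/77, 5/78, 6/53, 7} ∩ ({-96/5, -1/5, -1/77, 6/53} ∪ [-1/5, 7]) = {-96/5, -1/77, 5/78, 6/53, 7}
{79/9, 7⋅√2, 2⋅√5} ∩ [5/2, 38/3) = {79/9, 7⋅√2, 2⋅√5}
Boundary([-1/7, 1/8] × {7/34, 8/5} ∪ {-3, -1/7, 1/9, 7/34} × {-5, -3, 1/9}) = ([-1/7, 1/8] × {7/34, 8/5}) ∪ ({-3, -1/7, 1/9, 7/34} × {-5, -3, 1/9})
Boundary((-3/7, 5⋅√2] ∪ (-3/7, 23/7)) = {-3/7, 5⋅√2}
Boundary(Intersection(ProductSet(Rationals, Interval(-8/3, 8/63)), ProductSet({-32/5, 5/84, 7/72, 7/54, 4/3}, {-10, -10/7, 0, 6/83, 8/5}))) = ProductSet({-32/5, 5/84, 7/72, 7/54, 4/3}, {-10/7, 0, 6/83})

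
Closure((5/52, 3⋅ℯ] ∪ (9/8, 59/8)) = [5/52, 3⋅ℯ]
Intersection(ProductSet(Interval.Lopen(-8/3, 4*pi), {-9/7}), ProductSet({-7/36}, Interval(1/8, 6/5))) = EmptySet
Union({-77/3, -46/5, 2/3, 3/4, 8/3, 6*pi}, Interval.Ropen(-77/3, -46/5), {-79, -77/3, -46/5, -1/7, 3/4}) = Union({-79, -1/7, 2/3, 3/4, 8/3, 6*pi}, Interval(-77/3, -46/5))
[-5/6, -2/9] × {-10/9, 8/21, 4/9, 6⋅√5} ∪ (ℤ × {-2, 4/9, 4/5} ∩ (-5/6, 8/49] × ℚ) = ({0} × {-2, 4/9, 4/5}) ∪ ([-5/6, -2/9] × {-10/9, 8/21, 4/9, 6⋅√5})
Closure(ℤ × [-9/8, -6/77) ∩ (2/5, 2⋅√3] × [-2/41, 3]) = ∅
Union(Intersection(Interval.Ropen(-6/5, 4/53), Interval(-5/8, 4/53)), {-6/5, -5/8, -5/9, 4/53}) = Union({-6/5}, Interval(-5/8, 4/53))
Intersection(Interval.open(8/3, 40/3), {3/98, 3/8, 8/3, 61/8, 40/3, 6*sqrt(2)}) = {61/8, 6*sqrt(2)}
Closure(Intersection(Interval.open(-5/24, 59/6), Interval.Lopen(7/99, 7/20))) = Interval(7/99, 7/20)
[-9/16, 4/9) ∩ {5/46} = {5/46}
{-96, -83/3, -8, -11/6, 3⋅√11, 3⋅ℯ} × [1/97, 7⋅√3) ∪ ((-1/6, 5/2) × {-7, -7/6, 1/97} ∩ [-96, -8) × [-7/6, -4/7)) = {-96, -83/3, -8, -11/6, 3⋅√11, 3⋅ℯ} × [1/97, 7⋅√3)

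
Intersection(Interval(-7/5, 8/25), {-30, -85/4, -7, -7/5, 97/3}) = {-7/5}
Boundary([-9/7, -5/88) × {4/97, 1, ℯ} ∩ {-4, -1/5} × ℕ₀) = {-1/5} × {1}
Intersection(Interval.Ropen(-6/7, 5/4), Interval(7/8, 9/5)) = Interval.Ropen(7/8, 5/4)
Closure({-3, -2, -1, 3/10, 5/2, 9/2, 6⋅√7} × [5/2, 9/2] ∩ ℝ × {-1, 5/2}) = {-3, -2, -1, 3/10, 5/2, 9/2, 6⋅√7} × {5/2}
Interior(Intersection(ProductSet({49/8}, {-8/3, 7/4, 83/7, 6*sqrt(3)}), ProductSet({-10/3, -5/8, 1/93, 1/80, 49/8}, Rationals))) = EmptySet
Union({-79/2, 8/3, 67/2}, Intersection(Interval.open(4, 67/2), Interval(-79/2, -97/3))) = {-79/2, 8/3, 67/2}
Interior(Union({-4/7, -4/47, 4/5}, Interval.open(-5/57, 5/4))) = Interval.open(-5/57, 5/4)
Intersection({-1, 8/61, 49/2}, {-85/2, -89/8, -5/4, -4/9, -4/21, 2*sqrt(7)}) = EmptySet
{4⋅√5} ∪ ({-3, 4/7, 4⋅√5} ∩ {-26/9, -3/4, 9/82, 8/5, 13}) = {4⋅√5}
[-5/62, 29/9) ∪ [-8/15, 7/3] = [-8/15, 29/9)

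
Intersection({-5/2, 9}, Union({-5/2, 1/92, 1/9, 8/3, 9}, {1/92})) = {-5/2, 9}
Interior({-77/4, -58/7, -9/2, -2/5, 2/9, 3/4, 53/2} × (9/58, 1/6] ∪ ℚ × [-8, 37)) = ∅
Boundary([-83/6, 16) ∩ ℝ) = {-83/6, 16}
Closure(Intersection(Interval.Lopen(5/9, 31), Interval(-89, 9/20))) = EmptySet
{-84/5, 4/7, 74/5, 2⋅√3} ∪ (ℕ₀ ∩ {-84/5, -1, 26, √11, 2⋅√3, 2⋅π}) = {-84/5, 4/7, 74/5, 26, 2⋅√3}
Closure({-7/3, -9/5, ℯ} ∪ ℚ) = ℝ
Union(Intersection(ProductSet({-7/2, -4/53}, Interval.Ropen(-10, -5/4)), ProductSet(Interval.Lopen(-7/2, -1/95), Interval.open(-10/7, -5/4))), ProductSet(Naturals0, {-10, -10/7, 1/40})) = Union(ProductSet({-4/53}, Interval.open(-10/7, -5/4)), ProductSet(Naturals0, {-10, -10/7, 1/40}))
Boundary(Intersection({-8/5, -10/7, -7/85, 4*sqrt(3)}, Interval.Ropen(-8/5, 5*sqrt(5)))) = {-8/5, -10/7, -7/85, 4*sqrt(3)}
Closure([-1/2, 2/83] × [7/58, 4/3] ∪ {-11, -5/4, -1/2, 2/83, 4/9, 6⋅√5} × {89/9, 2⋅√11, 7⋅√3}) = ([-1/2, 2/83] × [7/58, 4/3]) ∪ ({-11, -5/4, -1/2, 2/83, 4/9, 6⋅√5} × {89/9, 2⋅√11, 7⋅√3})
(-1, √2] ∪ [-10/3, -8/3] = [-10/3, -8/3] ∪ (-1, √2]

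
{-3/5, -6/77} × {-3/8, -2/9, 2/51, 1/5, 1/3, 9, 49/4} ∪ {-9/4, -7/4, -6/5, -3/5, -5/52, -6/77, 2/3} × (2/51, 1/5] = ({-3/5, -6/77} × {-3/8, -2/9, 2/51, 1/5, 1/3, 9, 49/4}) ∪ ({-9/4, -7/4, -6/5, -3/5, -5/52, -6/77, 2/3} × (2/51, 1/5])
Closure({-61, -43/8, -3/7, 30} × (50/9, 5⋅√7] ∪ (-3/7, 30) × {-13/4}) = ([-3/7, 30] × {-13/4}) ∪ ({-61, -43/8, -3/7, 30} × [50/9, 5⋅√7])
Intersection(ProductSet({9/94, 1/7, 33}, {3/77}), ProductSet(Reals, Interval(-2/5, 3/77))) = ProductSet({9/94, 1/7, 33}, {3/77})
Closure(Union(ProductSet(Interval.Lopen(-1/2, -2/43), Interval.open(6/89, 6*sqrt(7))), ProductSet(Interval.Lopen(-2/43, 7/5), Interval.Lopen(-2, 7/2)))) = Union(ProductSet({-1/2, -2/43}, Interval(6/89, 6*sqrt(7))), ProductSet({-2/43, 7/5}, Interval(-2, 7/2)), ProductSet(Interval(-1/2, -2/43), {6/89, 6*sqrt(7)}), ProductSet(Interval.Lopen(-1/2, -2/43), Interval.open(6/89, 6*sqrt(7))), ProductSet(Interval(-2/43, 7/5), {-2, 7/2}), ProductSet(Interval.Lopen(-2/43, 7/5), Interval.Lopen(-2, 7/2)))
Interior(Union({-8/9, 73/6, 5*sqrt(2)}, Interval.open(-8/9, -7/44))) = Interval.open(-8/9, -7/44)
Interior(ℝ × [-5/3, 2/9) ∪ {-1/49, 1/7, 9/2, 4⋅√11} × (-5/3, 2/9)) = ℝ × (-5/3, 2/9)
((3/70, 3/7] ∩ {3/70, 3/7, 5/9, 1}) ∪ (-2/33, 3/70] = (-2/33, 3/70] ∪ {3/7}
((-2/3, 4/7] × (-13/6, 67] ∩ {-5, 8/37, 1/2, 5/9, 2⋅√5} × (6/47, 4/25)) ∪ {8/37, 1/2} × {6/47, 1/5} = ({8/37, 1/2} × {6/47, 1/5}) ∪ ({8/37, 1/2, 5/9} × (6/47, 4/25))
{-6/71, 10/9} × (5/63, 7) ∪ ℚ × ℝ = ℚ × ℝ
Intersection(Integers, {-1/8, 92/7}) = EmptySet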